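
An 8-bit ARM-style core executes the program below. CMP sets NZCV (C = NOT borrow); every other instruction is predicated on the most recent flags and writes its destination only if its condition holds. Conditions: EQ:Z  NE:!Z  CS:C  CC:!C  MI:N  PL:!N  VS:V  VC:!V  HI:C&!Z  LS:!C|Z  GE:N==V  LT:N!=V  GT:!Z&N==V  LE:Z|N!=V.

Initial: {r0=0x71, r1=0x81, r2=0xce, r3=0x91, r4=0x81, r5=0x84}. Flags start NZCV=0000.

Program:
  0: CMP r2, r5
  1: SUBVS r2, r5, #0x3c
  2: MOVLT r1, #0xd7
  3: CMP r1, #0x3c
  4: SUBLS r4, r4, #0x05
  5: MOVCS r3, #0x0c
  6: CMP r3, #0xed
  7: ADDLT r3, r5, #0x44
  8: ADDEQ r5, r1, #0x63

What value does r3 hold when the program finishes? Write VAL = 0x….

VAL = 0x0c

0: ✓ CMP  NZCV=0010
1: · SUBVS
2: · MOVLT
3: ✓ CMP  NZCV=0011
4: · SUBLS
5: ✓ MOVCS  r3←0x0c
6: ✓ CMP  NZCV=0000
7: · ADDLT
8: · ADDEQ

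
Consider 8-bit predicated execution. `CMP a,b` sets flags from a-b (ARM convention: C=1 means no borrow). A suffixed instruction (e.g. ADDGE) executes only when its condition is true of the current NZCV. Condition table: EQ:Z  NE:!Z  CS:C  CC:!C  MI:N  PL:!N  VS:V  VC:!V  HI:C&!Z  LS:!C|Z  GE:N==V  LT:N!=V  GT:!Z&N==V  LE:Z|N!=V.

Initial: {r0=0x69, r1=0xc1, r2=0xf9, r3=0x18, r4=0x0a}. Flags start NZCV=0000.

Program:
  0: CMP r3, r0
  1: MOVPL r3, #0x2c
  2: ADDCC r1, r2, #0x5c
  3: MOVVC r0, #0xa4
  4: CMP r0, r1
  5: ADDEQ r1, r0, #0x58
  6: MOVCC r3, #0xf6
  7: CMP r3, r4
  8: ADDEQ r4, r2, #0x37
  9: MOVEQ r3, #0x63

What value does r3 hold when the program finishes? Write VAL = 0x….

[0] flags=1000 → (cmp)
[1] flags=1000 PL?F → skip
[2] flags=1000 CC?T → r1=0x55
[3] flags=1000 VC?T → r0=0xa4
[4] flags=0011 → (cmp)
[5] flags=0011 EQ?F → skip
[6] flags=0011 CC?F → skip
[7] flags=0010 → (cmp)
[8] flags=0010 EQ?F → skip
[9] flags=0010 EQ?F → skip

VAL = 0x18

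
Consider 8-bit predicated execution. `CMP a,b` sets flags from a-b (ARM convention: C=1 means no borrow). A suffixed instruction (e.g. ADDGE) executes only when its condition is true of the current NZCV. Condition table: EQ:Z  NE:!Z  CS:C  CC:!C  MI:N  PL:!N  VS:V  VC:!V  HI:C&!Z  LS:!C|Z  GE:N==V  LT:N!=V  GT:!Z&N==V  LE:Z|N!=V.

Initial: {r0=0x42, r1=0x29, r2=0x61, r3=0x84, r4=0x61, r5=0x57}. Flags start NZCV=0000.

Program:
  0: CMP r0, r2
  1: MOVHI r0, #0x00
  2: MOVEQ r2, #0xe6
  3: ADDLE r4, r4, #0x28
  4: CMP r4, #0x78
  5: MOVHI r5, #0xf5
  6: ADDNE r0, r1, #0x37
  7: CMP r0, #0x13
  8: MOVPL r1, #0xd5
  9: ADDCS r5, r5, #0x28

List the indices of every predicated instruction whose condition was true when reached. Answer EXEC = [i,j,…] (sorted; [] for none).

EXEC = [3,5,6,8,9]

0: ✓ CMP  NZCV=1000
1: · MOVHI
2: · MOVEQ
3: ✓ ADDLE  r4←0x89
4: ✓ CMP  NZCV=0011
5: ✓ MOVHI  r5←0xf5
6: ✓ ADDNE  r0←0x60
7: ✓ CMP  NZCV=0010
8: ✓ MOVPL  r1←0xd5
9: ✓ ADDCS  r5←0x1d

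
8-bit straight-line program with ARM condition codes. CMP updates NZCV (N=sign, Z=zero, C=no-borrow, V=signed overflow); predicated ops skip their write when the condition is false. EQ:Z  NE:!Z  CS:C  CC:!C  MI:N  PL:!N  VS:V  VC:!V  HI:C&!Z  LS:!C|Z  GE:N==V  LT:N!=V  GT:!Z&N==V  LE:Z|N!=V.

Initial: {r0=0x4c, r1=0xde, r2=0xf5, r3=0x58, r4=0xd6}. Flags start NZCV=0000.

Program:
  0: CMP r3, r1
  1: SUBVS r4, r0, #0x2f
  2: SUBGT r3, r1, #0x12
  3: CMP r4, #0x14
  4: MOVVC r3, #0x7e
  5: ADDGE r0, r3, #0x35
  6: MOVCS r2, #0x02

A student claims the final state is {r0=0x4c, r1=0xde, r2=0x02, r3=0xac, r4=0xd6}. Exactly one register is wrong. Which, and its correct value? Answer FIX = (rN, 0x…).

FIX = (r3, 0x7e)

0: ✓ CMP  NZCV=0000
1: · SUBVS
2: ✓ SUBGT  r3←0xcc
3: ✓ CMP  NZCV=1010
4: ✓ MOVVC  r3←0x7e
5: · ADDGE
6: ✓ MOVCS  r2←0x02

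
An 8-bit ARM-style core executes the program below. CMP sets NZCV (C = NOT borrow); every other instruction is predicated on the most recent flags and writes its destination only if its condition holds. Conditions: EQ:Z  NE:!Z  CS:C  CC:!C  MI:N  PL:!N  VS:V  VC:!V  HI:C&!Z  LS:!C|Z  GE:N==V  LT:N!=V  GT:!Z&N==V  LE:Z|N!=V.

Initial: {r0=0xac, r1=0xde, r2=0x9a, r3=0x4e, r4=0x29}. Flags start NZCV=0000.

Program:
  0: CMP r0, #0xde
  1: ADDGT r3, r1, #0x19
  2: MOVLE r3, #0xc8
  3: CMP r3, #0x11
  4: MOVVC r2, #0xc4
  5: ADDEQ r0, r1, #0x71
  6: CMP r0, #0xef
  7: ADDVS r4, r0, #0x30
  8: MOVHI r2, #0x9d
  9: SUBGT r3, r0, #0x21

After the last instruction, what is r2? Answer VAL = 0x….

0: ✓ CMP  NZCV=1000
1: · ADDGT
2: ✓ MOVLE  r3←0xc8
3: ✓ CMP  NZCV=1010
4: ✓ MOVVC  r2←0xc4
5: · ADDEQ
6: ✓ CMP  NZCV=1000
7: · ADDVS
8: · MOVHI
9: · SUBGT

VAL = 0xc4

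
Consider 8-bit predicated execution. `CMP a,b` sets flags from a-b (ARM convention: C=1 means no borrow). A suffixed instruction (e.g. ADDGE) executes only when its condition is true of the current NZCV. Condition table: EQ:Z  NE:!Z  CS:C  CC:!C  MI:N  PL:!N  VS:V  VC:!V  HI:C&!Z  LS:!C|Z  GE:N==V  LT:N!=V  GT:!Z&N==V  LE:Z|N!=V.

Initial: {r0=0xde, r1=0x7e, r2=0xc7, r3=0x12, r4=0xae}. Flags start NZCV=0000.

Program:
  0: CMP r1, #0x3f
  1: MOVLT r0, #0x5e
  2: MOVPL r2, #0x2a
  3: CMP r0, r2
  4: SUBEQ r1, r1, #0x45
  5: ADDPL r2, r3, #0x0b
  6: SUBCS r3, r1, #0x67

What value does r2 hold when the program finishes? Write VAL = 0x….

VAL = 0x2a

[0] flags=0010 → (cmp)
[1] flags=0010 LT?F → skip
[2] flags=0010 PL?T → r2=0x2a
[3] flags=1010 → (cmp)
[4] flags=1010 EQ?F → skip
[5] flags=1010 PL?F → skip
[6] flags=1010 CS?T → r3=0x17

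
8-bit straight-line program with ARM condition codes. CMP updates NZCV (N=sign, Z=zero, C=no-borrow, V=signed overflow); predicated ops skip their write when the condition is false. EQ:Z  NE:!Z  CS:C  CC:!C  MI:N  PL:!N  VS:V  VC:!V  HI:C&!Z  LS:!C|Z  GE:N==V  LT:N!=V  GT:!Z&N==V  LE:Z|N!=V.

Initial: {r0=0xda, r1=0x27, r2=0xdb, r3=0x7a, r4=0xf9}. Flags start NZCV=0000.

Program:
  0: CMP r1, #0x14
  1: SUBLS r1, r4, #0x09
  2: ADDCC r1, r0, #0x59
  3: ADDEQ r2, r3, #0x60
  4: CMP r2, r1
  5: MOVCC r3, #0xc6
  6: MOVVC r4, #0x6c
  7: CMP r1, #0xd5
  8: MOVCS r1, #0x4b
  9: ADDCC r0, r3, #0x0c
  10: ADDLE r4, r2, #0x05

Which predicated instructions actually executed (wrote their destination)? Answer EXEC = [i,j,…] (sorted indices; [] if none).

[0] flags=0010 → (cmp)
[1] flags=0010 LS?F → skip
[2] flags=0010 CC?F → skip
[3] flags=0010 EQ?F → skip
[4] flags=1010 → (cmp)
[5] flags=1010 CC?F → skip
[6] flags=1010 VC?T → r4=0x6c
[7] flags=0000 → (cmp)
[8] flags=0000 CS?F → skip
[9] flags=0000 CC?T → r0=0x86
[10] flags=0000 LE?F → skip

EXEC = [6,9]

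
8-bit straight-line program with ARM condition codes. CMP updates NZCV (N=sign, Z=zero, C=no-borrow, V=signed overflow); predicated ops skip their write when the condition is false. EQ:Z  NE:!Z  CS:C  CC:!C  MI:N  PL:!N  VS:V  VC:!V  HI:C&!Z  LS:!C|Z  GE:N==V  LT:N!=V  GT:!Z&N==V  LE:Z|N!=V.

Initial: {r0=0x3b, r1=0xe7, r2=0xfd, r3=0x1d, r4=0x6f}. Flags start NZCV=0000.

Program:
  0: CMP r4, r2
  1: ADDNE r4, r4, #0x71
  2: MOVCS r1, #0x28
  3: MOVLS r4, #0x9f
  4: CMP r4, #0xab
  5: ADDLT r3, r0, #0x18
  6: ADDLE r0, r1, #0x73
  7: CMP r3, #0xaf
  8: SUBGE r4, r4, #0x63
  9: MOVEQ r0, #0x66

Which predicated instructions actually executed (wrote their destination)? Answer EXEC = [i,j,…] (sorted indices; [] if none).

EXEC = [1,3,5,6,8]

0: ✓ CMP  NZCV=0000
1: ✓ ADDNE  r4←0xe0
2: · MOVCS
3: ✓ MOVLS  r4←0x9f
4: ✓ CMP  NZCV=1000
5: ✓ ADDLT  r3←0x53
6: ✓ ADDLE  r0←0x5a
7: ✓ CMP  NZCV=1001
8: ✓ SUBGE  r4←0x3c
9: · MOVEQ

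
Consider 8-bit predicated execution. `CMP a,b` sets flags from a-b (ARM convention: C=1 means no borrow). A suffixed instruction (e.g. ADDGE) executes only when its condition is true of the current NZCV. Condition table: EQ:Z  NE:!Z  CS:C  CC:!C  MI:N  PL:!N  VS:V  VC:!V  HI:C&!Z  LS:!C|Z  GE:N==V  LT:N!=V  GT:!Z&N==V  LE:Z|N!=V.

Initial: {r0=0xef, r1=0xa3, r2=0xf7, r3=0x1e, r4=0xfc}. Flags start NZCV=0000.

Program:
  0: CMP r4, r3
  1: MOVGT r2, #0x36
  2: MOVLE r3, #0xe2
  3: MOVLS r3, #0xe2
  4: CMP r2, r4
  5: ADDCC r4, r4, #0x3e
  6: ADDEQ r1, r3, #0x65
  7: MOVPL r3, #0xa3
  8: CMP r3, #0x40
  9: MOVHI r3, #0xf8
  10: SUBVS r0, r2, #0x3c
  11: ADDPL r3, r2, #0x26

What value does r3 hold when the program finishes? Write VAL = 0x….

VAL = 0xf8

0: ✓ CMP  NZCV=1010
1: · MOVGT
2: ✓ MOVLE  r3←0xe2
3: · MOVLS
4: ✓ CMP  NZCV=1000
5: ✓ ADDCC  r4←0x3a
6: · ADDEQ
7: · MOVPL
8: ✓ CMP  NZCV=1010
9: ✓ MOVHI  r3←0xf8
10: · SUBVS
11: · ADDPL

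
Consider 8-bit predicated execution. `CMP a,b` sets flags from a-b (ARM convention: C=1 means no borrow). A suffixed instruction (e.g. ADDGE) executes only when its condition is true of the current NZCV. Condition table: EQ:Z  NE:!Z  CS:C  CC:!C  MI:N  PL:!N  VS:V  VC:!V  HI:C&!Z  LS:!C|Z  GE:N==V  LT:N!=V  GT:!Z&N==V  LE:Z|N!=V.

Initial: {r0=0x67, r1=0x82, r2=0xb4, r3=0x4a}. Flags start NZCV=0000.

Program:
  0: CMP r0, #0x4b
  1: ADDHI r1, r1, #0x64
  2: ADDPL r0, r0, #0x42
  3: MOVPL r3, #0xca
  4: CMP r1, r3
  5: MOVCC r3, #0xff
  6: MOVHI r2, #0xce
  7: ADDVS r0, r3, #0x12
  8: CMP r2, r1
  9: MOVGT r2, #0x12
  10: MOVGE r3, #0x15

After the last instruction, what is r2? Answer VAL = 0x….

0: ✓ CMP  NZCV=0010
1: ✓ ADDHI  r1←0xe6
2: ✓ ADDPL  r0←0xa9
3: ✓ MOVPL  r3←0xca
4: ✓ CMP  NZCV=0010
5: · MOVCC
6: ✓ MOVHI  r2←0xce
7: · ADDVS
8: ✓ CMP  NZCV=1000
9: · MOVGT
10: · MOVGE

VAL = 0xce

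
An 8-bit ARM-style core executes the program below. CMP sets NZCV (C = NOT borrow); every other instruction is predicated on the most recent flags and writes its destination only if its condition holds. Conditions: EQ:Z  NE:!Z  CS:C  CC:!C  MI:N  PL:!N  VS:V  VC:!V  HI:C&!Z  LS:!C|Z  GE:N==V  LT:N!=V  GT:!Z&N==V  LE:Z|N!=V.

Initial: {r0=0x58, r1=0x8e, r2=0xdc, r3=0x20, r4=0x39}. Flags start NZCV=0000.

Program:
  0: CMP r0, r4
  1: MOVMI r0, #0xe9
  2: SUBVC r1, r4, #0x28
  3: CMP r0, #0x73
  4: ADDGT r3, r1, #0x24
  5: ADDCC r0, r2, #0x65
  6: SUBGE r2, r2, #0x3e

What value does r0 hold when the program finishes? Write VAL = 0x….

VAL = 0x41

0: ✓ CMP  NZCV=0010
1: · MOVMI
2: ✓ SUBVC  r1←0x11
3: ✓ CMP  NZCV=1000
4: · ADDGT
5: ✓ ADDCC  r0←0x41
6: · SUBGE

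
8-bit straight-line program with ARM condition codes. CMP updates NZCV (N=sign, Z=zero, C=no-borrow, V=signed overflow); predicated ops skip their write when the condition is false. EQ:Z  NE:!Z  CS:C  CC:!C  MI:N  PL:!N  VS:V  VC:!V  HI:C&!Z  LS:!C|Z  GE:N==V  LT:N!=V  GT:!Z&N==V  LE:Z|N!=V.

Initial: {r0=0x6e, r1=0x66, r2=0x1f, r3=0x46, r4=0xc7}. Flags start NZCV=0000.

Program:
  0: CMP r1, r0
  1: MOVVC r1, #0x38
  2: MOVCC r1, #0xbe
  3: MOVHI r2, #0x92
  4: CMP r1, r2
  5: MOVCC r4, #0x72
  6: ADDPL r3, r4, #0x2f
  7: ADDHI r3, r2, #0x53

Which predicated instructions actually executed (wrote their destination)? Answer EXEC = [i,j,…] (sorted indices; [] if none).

[0] flags=1000 → (cmp)
[1] flags=1000 VC?T → r1=0x38
[2] flags=1000 CC?T → r1=0xbe
[3] flags=1000 HI?F → skip
[4] flags=1010 → (cmp)
[5] flags=1010 CC?F → skip
[6] flags=1010 PL?F → skip
[7] flags=1010 HI?T → r3=0x72

EXEC = [1,2,7]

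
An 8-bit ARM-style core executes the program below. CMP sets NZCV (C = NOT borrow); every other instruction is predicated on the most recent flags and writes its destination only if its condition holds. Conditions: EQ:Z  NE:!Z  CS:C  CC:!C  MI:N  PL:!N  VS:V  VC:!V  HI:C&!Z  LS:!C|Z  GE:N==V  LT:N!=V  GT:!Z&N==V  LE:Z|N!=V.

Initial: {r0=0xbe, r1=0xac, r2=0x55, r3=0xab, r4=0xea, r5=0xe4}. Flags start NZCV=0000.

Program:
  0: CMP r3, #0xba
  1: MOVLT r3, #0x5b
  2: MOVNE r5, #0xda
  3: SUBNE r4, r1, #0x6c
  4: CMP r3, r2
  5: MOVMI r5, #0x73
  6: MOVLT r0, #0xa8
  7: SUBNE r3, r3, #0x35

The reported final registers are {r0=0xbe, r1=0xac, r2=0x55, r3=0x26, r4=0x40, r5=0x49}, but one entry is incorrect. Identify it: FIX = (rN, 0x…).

[0] flags=1000 → (cmp)
[1] flags=1000 LT?T → r3=0x5b
[2] flags=1000 NE?T → r5=0xda
[3] flags=1000 NE?T → r4=0x40
[4] flags=0010 → (cmp)
[5] flags=0010 MI?F → skip
[6] flags=0010 LT?F → skip
[7] flags=0010 NE?T → r3=0x26

FIX = (r5, 0xda)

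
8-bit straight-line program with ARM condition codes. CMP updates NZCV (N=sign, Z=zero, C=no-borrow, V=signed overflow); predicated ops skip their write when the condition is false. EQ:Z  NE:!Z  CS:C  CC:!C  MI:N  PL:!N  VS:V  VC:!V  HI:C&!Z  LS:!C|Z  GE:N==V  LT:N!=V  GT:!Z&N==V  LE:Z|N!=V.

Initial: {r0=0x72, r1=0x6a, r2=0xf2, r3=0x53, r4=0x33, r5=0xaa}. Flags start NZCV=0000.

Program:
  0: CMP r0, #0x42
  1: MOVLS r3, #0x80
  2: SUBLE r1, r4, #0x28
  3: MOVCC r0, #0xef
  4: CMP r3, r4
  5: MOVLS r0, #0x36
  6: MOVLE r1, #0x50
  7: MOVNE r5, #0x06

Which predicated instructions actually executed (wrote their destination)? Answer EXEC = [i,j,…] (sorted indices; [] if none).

[0] flags=0010 → (cmp)
[1] flags=0010 LS?F → skip
[2] flags=0010 LE?F → skip
[3] flags=0010 CC?F → skip
[4] flags=0010 → (cmp)
[5] flags=0010 LS?F → skip
[6] flags=0010 LE?F → skip
[7] flags=0010 NE?T → r5=0x06

EXEC = [7]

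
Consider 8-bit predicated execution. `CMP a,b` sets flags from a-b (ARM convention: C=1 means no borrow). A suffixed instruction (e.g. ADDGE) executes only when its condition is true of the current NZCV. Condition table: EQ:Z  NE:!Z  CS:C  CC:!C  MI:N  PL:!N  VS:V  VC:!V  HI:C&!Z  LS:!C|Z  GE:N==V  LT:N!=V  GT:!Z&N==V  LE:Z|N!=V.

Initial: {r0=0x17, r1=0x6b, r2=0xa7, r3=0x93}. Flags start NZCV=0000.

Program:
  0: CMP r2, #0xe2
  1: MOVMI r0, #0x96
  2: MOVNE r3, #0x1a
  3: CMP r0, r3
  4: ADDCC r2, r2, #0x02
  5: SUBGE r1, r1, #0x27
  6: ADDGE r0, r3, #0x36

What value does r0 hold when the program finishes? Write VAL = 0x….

0: ✓ CMP  NZCV=1000
1: ✓ MOVMI  r0←0x96
2: ✓ MOVNE  r3←0x1a
3: ✓ CMP  NZCV=0011
4: · ADDCC
5: · SUBGE
6: · ADDGE

VAL = 0x96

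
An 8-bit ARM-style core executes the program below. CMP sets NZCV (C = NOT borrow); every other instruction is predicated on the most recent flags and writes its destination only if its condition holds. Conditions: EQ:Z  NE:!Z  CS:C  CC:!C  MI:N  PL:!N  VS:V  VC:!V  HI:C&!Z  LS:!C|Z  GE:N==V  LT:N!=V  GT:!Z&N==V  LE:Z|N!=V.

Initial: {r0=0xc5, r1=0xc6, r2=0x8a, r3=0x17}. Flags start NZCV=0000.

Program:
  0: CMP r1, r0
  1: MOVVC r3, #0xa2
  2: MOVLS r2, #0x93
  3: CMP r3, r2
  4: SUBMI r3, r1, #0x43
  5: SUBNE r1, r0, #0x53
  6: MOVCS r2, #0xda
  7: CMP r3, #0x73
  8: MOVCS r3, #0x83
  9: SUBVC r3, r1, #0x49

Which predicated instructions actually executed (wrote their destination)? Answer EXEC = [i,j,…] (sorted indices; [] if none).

EXEC = [1,5,6,8]

0: ✓ CMP  NZCV=0010
1: ✓ MOVVC  r3←0xa2
2: · MOVLS
3: ✓ CMP  NZCV=0010
4: · SUBMI
5: ✓ SUBNE  r1←0x72
6: ✓ MOVCS  r2←0xda
7: ✓ CMP  NZCV=0011
8: ✓ MOVCS  r3←0x83
9: · SUBVC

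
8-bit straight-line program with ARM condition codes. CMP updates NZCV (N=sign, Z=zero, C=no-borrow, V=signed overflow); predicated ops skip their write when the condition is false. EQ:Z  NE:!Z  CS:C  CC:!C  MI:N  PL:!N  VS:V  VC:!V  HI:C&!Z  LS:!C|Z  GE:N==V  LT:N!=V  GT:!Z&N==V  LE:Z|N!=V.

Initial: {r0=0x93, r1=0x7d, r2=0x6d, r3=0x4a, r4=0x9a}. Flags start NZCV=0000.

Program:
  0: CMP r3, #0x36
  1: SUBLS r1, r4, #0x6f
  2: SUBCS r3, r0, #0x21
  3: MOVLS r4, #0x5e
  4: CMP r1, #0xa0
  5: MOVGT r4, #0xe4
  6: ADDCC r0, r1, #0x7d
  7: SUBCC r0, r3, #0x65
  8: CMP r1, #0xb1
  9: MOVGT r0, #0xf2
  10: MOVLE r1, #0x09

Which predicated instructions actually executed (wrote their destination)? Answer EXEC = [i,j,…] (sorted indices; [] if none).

EXEC = [2,5,6,7,9]

[0] flags=0010 → (cmp)
[1] flags=0010 LS?F → skip
[2] flags=0010 CS?T → r3=0x72
[3] flags=0010 LS?F → skip
[4] flags=1001 → (cmp)
[5] flags=1001 GT?T → r4=0xe4
[6] flags=1001 CC?T → r0=0xfa
[7] flags=1001 CC?T → r0=0x0d
[8] flags=1001 → (cmp)
[9] flags=1001 GT?T → r0=0xf2
[10] flags=1001 LE?F → skip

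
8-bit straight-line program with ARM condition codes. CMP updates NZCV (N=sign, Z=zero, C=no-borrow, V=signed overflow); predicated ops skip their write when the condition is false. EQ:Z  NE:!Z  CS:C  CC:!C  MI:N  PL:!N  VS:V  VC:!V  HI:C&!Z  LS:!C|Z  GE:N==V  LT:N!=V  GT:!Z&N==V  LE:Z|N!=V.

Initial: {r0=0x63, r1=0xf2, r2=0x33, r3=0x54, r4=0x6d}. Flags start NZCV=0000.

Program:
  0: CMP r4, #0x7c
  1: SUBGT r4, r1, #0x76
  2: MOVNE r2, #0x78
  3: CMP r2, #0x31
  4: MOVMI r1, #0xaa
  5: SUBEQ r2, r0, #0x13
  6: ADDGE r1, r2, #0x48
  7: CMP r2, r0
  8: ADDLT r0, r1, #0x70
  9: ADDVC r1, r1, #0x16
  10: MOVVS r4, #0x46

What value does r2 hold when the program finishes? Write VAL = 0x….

[0] flags=1000 → (cmp)
[1] flags=1000 GT?F → skip
[2] flags=1000 NE?T → r2=0x78
[3] flags=0010 → (cmp)
[4] flags=0010 MI?F → skip
[5] flags=0010 EQ?F → skip
[6] flags=0010 GE?T → r1=0xc0
[7] flags=0010 → (cmp)
[8] flags=0010 LT?F → skip
[9] flags=0010 VC?T → r1=0xd6
[10] flags=0010 VS?F → skip

VAL = 0x78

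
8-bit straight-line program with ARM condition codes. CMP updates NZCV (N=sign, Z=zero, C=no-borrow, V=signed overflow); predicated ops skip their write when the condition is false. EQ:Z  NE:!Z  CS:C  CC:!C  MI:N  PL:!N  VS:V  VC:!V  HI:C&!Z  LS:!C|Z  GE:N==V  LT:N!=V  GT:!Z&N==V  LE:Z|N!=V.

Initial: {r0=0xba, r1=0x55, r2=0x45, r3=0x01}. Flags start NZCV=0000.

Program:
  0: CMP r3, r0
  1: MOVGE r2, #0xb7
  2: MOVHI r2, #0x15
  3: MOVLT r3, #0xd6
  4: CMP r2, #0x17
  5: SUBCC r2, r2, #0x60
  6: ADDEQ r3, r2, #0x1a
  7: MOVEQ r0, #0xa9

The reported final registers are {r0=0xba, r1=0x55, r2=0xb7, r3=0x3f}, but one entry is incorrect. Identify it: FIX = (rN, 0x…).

FIX = (r3, 0x01)

[0] flags=0000 → (cmp)
[1] flags=0000 GE?T → r2=0xb7
[2] flags=0000 HI?F → skip
[3] flags=0000 LT?F → skip
[4] flags=1010 → (cmp)
[5] flags=1010 CC?F → skip
[6] flags=1010 EQ?F → skip
[7] flags=1010 EQ?F → skip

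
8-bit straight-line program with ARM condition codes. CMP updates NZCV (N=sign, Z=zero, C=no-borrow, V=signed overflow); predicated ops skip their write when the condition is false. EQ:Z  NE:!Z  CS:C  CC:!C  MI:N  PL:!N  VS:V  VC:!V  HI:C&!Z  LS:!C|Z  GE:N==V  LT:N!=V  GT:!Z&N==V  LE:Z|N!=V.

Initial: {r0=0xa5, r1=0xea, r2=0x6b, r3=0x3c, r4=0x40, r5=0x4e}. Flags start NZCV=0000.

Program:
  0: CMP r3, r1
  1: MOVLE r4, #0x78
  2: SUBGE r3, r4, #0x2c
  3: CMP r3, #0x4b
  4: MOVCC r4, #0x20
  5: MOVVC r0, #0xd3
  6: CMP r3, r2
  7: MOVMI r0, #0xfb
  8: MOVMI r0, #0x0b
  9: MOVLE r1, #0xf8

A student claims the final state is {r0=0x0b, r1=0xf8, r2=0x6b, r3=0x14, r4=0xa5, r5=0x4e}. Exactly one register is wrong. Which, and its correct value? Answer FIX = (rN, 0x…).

[0] flags=0000 → (cmp)
[1] flags=0000 LE?F → skip
[2] flags=0000 GE?T → r3=0x14
[3] flags=1000 → (cmp)
[4] flags=1000 CC?T → r4=0x20
[5] flags=1000 VC?T → r0=0xd3
[6] flags=1000 → (cmp)
[7] flags=1000 MI?T → r0=0xfb
[8] flags=1000 MI?T → r0=0x0b
[9] flags=1000 LE?T → r1=0xf8

FIX = (r4, 0x20)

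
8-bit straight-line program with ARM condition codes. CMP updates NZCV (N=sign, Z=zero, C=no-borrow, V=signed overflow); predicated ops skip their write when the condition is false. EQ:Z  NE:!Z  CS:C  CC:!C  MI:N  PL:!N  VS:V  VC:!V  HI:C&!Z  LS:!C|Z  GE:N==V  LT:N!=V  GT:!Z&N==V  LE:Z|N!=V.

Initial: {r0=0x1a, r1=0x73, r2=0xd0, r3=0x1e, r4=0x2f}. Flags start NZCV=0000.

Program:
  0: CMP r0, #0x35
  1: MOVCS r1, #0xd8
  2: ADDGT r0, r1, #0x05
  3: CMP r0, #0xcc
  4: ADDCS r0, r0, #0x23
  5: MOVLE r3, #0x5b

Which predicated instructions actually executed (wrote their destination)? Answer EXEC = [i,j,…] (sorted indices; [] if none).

[0] flags=1000 → (cmp)
[1] flags=1000 CS?F → skip
[2] flags=1000 GT?F → skip
[3] flags=0000 → (cmp)
[4] flags=0000 CS?F → skip
[5] flags=0000 LE?F → skip

EXEC = []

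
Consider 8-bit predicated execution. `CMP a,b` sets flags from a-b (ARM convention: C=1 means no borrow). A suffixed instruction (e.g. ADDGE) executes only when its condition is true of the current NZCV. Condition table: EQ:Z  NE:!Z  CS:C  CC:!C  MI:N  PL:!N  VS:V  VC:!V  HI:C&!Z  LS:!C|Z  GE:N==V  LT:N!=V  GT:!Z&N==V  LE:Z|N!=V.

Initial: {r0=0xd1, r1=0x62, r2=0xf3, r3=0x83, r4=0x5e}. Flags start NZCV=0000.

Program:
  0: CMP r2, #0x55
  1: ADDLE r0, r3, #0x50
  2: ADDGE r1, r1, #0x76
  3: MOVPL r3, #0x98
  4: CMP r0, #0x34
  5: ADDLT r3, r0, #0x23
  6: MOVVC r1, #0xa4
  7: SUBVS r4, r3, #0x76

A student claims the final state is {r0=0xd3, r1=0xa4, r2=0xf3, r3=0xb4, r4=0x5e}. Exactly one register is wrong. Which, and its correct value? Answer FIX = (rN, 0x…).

FIX = (r3, 0xf6)

0: ✓ CMP  NZCV=1010
1: ✓ ADDLE  r0←0xd3
2: · ADDGE
3: · MOVPL
4: ✓ CMP  NZCV=1010
5: ✓ ADDLT  r3←0xf6
6: ✓ MOVVC  r1←0xa4
7: · SUBVS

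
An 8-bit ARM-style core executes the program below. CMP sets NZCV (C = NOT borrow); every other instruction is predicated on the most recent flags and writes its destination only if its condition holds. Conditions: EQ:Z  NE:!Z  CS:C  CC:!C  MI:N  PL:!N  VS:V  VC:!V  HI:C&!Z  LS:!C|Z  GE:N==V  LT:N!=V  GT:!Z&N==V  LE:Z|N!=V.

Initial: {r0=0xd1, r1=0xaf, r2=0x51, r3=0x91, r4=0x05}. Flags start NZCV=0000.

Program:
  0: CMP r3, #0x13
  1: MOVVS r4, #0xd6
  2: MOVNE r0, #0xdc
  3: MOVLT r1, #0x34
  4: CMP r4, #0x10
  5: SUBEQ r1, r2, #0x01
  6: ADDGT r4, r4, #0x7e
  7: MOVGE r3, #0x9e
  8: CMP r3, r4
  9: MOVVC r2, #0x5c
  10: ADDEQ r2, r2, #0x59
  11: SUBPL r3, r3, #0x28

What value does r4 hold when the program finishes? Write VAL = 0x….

[0] flags=0011 → (cmp)
[1] flags=0011 VS?T → r4=0xd6
[2] flags=0011 NE?T → r0=0xdc
[3] flags=0011 LT?T → r1=0x34
[4] flags=1010 → (cmp)
[5] flags=1010 EQ?F → skip
[6] flags=1010 GT?F → skip
[7] flags=1010 GE?F → skip
[8] flags=1000 → (cmp)
[9] flags=1000 VC?T → r2=0x5c
[10] flags=1000 EQ?F → skip
[11] flags=1000 PL?F → skip

VAL = 0xd6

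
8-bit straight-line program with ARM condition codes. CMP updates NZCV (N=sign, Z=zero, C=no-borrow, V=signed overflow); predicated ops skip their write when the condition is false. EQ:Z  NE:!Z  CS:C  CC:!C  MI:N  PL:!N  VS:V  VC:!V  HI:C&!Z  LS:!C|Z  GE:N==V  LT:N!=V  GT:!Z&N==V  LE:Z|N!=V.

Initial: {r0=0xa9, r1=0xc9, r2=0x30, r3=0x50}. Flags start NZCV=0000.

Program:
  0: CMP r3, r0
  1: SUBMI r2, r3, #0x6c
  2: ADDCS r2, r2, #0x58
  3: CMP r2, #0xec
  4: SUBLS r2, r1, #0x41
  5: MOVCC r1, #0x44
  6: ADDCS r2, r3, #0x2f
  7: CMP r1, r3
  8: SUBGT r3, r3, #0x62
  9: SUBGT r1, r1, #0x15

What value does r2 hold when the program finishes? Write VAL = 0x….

VAL = 0x88

[0] flags=1001 → (cmp)
[1] flags=1001 MI?T → r2=0xe4
[2] flags=1001 CS?F → skip
[3] flags=1000 → (cmp)
[4] flags=1000 LS?T → r2=0x88
[5] flags=1000 CC?T → r1=0x44
[6] flags=1000 CS?F → skip
[7] flags=1000 → (cmp)
[8] flags=1000 GT?F → skip
[9] flags=1000 GT?F → skip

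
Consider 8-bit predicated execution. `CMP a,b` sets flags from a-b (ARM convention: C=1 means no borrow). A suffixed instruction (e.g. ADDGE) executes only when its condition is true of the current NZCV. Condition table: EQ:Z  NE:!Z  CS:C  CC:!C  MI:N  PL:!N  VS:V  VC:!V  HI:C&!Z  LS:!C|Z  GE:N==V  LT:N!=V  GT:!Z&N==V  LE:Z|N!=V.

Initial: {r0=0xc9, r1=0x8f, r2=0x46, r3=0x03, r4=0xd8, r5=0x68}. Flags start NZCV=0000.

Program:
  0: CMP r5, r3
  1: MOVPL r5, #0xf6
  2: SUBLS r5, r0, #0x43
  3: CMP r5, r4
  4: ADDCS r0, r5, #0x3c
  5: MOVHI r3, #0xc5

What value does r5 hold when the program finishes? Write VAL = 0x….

VAL = 0xf6

0: ✓ CMP  NZCV=0010
1: ✓ MOVPL  r5←0xf6
2: · SUBLS
3: ✓ CMP  NZCV=0010
4: ✓ ADDCS  r0←0x32
5: ✓ MOVHI  r3←0xc5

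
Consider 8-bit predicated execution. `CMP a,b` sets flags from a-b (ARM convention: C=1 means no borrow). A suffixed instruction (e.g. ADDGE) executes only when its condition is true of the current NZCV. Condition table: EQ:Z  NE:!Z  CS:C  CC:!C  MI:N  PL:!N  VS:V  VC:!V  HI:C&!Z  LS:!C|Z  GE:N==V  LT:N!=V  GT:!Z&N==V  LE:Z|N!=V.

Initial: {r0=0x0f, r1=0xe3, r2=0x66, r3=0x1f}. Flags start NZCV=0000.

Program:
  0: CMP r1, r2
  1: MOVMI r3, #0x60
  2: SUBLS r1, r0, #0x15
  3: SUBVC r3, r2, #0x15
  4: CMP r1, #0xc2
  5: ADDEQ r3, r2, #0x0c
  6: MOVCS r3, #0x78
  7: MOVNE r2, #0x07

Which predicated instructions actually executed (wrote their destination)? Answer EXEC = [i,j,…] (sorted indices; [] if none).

EXEC = [6,7]

[0] flags=0011 → (cmp)
[1] flags=0011 MI?F → skip
[2] flags=0011 LS?F → skip
[3] flags=0011 VC?F → skip
[4] flags=0010 → (cmp)
[5] flags=0010 EQ?F → skip
[6] flags=0010 CS?T → r3=0x78
[7] flags=0010 NE?T → r2=0x07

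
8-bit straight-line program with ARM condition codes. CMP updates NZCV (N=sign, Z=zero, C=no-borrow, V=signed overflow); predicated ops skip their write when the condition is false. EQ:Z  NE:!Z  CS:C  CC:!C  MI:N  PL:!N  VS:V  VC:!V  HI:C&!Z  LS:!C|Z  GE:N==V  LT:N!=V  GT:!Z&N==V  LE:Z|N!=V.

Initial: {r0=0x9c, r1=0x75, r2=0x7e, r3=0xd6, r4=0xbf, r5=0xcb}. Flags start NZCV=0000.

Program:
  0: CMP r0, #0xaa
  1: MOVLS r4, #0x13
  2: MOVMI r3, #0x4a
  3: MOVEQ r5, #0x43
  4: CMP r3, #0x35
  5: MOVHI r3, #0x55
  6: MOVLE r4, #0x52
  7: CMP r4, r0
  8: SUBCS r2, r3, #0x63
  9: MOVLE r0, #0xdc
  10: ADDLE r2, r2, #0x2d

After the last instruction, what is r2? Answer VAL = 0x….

VAL = 0x7e

[0] flags=1000 → (cmp)
[1] flags=1000 LS?T → r4=0x13
[2] flags=1000 MI?T → r3=0x4a
[3] flags=1000 EQ?F → skip
[4] flags=0010 → (cmp)
[5] flags=0010 HI?T → r3=0x55
[6] flags=0010 LE?F → skip
[7] flags=0000 → (cmp)
[8] flags=0000 CS?F → skip
[9] flags=0000 LE?F → skip
[10] flags=0000 LE?F → skip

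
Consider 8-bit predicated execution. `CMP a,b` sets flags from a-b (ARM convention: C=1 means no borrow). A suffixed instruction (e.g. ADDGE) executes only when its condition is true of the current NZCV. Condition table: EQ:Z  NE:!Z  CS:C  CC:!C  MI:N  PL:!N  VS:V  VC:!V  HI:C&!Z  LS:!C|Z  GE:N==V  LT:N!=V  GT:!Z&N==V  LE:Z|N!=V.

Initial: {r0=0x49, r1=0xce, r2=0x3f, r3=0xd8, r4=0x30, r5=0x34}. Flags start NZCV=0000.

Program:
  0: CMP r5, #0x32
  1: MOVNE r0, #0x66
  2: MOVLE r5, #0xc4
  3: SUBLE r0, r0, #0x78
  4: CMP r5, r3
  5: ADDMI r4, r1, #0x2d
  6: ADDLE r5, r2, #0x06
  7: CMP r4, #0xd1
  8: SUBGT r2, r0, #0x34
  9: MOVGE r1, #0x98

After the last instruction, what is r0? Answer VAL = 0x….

0: ✓ CMP  NZCV=0010
1: ✓ MOVNE  r0←0x66
2: · MOVLE
3: · SUBLE
4: ✓ CMP  NZCV=0000
5: · ADDMI
6: · ADDLE
7: ✓ CMP  NZCV=0000
8: ✓ SUBGT  r2←0x32
9: ✓ MOVGE  r1←0x98

VAL = 0x66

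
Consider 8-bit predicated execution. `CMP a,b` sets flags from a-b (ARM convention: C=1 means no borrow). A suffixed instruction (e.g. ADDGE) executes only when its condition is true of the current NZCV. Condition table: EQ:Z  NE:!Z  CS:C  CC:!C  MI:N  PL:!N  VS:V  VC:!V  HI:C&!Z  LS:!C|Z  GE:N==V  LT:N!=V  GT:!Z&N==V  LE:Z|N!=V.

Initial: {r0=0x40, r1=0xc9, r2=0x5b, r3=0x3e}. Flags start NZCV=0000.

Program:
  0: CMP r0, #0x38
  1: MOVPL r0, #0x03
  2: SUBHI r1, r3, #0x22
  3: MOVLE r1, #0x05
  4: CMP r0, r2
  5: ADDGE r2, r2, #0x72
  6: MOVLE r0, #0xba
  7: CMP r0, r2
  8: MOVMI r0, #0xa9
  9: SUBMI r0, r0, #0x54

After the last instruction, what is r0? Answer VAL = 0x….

0: ✓ CMP  NZCV=0010
1: ✓ MOVPL  r0←0x03
2: ✓ SUBHI  r1←0x1c
3: · MOVLE
4: ✓ CMP  NZCV=1000
5: · ADDGE
6: ✓ MOVLE  r0←0xba
7: ✓ CMP  NZCV=0011
8: · MOVMI
9: · SUBMI

VAL = 0xba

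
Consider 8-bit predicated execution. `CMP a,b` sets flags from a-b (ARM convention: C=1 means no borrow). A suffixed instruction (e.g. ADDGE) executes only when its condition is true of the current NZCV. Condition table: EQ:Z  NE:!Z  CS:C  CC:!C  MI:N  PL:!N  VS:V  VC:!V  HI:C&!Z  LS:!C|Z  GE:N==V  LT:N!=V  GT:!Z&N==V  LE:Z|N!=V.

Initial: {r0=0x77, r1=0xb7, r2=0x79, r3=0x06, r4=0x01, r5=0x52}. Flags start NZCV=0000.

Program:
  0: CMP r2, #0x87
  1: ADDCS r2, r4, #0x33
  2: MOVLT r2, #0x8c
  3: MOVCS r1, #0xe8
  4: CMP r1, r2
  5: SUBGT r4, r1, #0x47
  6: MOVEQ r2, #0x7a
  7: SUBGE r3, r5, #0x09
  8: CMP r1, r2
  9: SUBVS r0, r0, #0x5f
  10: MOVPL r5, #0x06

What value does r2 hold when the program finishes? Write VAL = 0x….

VAL = 0x79

[0] flags=1001 → (cmp)
[1] flags=1001 CS?F → skip
[2] flags=1001 LT?F → skip
[3] flags=1001 CS?F → skip
[4] flags=0011 → (cmp)
[5] flags=0011 GT?F → skip
[6] flags=0011 EQ?F → skip
[7] flags=0011 GE?F → skip
[8] flags=0011 → (cmp)
[9] flags=0011 VS?T → r0=0x18
[10] flags=0011 PL?T → r5=0x06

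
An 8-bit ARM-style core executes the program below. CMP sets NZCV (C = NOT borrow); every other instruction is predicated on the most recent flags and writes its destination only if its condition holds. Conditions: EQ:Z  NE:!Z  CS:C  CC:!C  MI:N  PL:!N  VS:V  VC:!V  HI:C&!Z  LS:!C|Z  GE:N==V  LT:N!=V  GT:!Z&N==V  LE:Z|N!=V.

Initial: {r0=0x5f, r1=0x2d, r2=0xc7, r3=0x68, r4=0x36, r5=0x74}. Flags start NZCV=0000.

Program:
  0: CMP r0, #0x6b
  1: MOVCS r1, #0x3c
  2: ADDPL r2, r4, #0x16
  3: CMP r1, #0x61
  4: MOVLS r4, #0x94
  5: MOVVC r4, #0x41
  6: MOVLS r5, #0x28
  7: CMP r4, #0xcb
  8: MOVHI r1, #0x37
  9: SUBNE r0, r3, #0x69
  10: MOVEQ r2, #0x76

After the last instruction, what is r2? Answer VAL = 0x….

VAL = 0xc7

0: ✓ CMP  NZCV=1000
1: · MOVCS
2: · ADDPL
3: ✓ CMP  NZCV=1000
4: ✓ MOVLS  r4←0x94
5: ✓ MOVVC  r4←0x41
6: ✓ MOVLS  r5←0x28
7: ✓ CMP  NZCV=0000
8: · MOVHI
9: ✓ SUBNE  r0←0xff
10: · MOVEQ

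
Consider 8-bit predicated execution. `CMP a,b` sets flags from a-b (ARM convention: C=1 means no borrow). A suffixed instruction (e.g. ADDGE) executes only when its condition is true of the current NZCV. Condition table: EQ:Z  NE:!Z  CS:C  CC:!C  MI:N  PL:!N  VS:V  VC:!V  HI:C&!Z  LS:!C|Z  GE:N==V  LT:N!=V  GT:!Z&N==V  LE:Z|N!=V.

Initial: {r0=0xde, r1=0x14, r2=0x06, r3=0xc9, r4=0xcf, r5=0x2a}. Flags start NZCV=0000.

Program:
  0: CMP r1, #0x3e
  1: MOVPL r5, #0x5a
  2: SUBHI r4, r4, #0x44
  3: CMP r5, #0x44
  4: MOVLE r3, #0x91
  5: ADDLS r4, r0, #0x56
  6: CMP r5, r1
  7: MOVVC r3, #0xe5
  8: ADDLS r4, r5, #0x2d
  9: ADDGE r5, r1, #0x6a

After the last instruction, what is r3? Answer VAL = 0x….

[0] flags=1000 → (cmp)
[1] flags=1000 PL?F → skip
[2] flags=1000 HI?F → skip
[3] flags=1000 → (cmp)
[4] flags=1000 LE?T → r3=0x91
[5] flags=1000 LS?T → r4=0x34
[6] flags=0010 → (cmp)
[7] flags=0010 VC?T → r3=0xe5
[8] flags=0010 LS?F → skip
[9] flags=0010 GE?T → r5=0x7e

VAL = 0xe5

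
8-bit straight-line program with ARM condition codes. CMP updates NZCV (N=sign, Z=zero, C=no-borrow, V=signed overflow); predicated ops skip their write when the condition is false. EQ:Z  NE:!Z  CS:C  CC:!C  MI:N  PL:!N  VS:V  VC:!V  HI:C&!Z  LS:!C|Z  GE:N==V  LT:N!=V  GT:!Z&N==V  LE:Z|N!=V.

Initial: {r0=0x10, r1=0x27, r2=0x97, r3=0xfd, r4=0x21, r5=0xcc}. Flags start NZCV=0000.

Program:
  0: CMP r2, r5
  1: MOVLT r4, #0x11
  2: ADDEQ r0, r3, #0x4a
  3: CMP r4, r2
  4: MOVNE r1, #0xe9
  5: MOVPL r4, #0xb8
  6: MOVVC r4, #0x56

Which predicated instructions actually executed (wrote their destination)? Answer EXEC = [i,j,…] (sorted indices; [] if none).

EXEC = [1,4,5,6]

[0] flags=1000 → (cmp)
[1] flags=1000 LT?T → r4=0x11
[2] flags=1000 EQ?F → skip
[3] flags=0000 → (cmp)
[4] flags=0000 NE?T → r1=0xe9
[5] flags=0000 PL?T → r4=0xb8
[6] flags=0000 VC?T → r4=0x56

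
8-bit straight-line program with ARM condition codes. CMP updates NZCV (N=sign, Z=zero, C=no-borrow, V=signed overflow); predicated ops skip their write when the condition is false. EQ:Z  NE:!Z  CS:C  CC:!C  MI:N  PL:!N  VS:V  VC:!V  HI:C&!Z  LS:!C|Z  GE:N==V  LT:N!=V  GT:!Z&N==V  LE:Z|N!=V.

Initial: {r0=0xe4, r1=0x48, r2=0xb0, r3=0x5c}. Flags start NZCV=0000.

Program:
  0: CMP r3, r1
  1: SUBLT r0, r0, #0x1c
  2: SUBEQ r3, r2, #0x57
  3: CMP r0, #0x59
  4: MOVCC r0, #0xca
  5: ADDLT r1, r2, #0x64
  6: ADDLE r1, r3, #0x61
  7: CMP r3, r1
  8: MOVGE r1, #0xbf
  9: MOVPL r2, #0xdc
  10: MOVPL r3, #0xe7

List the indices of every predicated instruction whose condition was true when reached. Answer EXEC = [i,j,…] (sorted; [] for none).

[0] flags=0010 → (cmp)
[1] flags=0010 LT?F → skip
[2] flags=0010 EQ?F → skip
[3] flags=1010 → (cmp)
[4] flags=1010 CC?F → skip
[5] flags=1010 LT?T → r1=0x14
[6] flags=1010 LE?T → r1=0xbd
[7] flags=1001 → (cmp)
[8] flags=1001 GE?T → r1=0xbf
[9] flags=1001 PL?F → skip
[10] flags=1001 PL?F → skip

EXEC = [5,6,8]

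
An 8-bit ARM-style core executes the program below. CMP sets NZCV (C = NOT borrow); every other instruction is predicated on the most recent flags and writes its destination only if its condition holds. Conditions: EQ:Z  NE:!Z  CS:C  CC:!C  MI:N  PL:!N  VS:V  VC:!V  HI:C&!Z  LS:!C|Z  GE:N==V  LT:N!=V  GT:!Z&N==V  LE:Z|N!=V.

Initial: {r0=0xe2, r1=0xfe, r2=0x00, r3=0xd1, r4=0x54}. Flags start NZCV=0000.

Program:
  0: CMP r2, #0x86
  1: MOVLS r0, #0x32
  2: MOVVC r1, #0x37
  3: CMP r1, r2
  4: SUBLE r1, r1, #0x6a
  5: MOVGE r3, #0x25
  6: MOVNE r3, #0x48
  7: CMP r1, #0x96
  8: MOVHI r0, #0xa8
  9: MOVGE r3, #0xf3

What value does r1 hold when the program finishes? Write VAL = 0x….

0: ✓ CMP  NZCV=0000
1: ✓ MOVLS  r0←0x32
2: ✓ MOVVC  r1←0x37
3: ✓ CMP  NZCV=0010
4: · SUBLE
5: ✓ MOVGE  r3←0x25
6: ✓ MOVNE  r3←0x48
7: ✓ CMP  NZCV=1001
8: · MOVHI
9: ✓ MOVGE  r3←0xf3

VAL = 0x37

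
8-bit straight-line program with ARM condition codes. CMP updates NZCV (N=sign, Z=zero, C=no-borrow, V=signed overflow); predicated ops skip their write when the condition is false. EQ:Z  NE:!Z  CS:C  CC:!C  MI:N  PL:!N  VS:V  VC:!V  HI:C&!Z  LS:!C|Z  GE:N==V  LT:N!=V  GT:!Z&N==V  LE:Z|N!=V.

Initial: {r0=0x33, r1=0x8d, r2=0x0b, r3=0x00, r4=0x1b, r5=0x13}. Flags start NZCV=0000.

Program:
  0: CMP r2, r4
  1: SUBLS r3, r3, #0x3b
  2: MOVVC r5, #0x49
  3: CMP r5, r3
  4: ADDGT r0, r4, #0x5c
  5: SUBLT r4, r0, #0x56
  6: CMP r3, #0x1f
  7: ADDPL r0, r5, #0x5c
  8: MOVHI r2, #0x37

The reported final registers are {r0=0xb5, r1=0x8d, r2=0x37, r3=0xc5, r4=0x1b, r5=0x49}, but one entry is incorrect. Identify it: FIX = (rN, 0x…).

[0] flags=1000 → (cmp)
[1] flags=1000 LS?T → r3=0xc5
[2] flags=1000 VC?T → r5=0x49
[3] flags=1001 → (cmp)
[4] flags=1001 GT?T → r0=0x77
[5] flags=1001 LT?F → skip
[6] flags=1010 → (cmp)
[7] flags=1010 PL?F → skip
[8] flags=1010 HI?T → r2=0x37

FIX = (r0, 0x77)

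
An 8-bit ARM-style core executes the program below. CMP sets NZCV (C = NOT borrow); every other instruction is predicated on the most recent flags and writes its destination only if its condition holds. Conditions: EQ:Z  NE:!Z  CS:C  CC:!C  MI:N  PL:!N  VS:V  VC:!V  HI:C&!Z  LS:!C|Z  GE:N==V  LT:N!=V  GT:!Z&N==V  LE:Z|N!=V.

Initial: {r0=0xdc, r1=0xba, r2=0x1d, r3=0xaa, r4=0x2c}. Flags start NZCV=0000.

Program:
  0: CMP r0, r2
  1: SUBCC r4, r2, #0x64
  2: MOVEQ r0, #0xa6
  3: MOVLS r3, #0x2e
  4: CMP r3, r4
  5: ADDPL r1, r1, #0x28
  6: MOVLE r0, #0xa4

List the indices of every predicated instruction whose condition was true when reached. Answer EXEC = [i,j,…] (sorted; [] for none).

EXEC = [5,6]

[0] flags=1010 → (cmp)
[1] flags=1010 CC?F → skip
[2] flags=1010 EQ?F → skip
[3] flags=1010 LS?F → skip
[4] flags=0011 → (cmp)
[5] flags=0011 PL?T → r1=0xe2
[6] flags=0011 LE?T → r0=0xa4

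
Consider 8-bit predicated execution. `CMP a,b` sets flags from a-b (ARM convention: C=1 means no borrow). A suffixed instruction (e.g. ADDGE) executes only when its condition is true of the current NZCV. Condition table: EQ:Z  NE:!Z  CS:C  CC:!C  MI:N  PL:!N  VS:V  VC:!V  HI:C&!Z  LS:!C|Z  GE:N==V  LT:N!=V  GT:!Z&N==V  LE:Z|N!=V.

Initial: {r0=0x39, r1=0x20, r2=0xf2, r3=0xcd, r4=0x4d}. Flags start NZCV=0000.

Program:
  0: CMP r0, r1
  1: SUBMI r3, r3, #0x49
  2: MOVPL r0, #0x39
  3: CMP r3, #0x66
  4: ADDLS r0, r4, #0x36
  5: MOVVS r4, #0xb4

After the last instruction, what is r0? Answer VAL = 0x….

[0] flags=0010 → (cmp)
[1] flags=0010 MI?F → skip
[2] flags=0010 PL?T → r0=0x39
[3] flags=0011 → (cmp)
[4] flags=0011 LS?F → skip
[5] flags=0011 VS?T → r4=0xb4

VAL = 0x39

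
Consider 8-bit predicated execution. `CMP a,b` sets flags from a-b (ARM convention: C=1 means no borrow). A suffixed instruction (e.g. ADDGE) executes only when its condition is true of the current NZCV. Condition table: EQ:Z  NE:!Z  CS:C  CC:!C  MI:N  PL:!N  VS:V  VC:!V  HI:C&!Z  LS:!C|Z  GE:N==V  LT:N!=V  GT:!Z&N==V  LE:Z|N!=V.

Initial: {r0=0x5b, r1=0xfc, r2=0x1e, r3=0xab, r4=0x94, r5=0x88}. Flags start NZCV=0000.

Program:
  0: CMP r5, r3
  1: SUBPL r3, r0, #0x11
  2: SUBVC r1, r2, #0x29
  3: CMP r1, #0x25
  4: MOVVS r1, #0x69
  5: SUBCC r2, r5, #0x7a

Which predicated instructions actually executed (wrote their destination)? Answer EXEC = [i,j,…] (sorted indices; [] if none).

EXEC = [2]

[0] flags=1000 → (cmp)
[1] flags=1000 PL?F → skip
[2] flags=1000 VC?T → r1=0xf5
[3] flags=1010 → (cmp)
[4] flags=1010 VS?F → skip
[5] flags=1010 CC?F → skip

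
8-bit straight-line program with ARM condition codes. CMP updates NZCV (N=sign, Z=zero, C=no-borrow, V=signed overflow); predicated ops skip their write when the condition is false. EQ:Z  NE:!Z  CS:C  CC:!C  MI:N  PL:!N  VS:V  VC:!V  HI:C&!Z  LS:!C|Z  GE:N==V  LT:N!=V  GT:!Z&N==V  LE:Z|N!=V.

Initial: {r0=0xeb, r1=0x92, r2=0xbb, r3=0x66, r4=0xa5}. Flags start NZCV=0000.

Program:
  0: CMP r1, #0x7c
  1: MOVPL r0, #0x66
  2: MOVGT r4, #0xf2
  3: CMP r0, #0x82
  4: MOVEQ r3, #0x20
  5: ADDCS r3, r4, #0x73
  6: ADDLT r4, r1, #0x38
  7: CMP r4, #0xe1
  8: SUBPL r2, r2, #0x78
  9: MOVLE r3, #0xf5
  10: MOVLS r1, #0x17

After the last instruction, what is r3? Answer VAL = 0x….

0: ✓ CMP  NZCV=0011
1: ✓ MOVPL  r0←0x66
2: · MOVGT
3: ✓ CMP  NZCV=1001
4: · MOVEQ
5: · ADDCS
6: · ADDLT
7: ✓ CMP  NZCV=1000
8: · SUBPL
9: ✓ MOVLE  r3←0xf5
10: ✓ MOVLS  r1←0x17

VAL = 0xf5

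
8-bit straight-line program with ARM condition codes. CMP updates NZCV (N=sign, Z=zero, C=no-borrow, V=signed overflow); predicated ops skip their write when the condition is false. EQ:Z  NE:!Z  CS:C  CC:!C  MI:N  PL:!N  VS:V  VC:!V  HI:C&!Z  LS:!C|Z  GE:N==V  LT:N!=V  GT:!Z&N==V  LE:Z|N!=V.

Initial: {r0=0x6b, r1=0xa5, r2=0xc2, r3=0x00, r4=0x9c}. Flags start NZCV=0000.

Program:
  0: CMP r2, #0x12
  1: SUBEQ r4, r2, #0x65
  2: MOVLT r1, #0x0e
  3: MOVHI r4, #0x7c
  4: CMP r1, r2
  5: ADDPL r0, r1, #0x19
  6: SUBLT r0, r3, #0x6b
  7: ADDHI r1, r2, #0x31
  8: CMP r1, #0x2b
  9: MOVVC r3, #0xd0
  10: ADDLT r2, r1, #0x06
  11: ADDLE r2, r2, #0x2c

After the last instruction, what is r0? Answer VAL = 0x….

[0] flags=1010 → (cmp)
[1] flags=1010 EQ?F → skip
[2] flags=1010 LT?T → r1=0x0e
[3] flags=1010 HI?T → r4=0x7c
[4] flags=0000 → (cmp)
[5] flags=0000 PL?T → r0=0x27
[6] flags=0000 LT?F → skip
[7] flags=0000 HI?F → skip
[8] flags=1000 → (cmp)
[9] flags=1000 VC?T → r3=0xd0
[10] flags=1000 LT?T → r2=0x14
[11] flags=1000 LE?T → r2=0x40

VAL = 0x27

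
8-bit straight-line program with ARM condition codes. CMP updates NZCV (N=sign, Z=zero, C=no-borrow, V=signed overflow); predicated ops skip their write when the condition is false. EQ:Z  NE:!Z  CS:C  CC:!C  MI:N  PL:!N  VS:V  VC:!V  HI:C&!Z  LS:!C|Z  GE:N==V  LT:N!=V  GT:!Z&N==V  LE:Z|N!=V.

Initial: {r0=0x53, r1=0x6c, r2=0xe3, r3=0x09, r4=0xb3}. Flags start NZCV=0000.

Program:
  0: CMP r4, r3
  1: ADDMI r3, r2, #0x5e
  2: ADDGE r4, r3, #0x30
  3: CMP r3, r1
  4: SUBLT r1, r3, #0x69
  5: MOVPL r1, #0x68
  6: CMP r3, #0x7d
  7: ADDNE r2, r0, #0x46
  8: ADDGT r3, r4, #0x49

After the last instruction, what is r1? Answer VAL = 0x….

0: ✓ CMP  NZCV=1010
1: ✓ ADDMI  r3←0x41
2: · ADDGE
3: ✓ CMP  NZCV=1000
4: ✓ SUBLT  r1←0xd8
5: · MOVPL
6: ✓ CMP  NZCV=1000
7: ✓ ADDNE  r2←0x99
8: · ADDGT

VAL = 0xd8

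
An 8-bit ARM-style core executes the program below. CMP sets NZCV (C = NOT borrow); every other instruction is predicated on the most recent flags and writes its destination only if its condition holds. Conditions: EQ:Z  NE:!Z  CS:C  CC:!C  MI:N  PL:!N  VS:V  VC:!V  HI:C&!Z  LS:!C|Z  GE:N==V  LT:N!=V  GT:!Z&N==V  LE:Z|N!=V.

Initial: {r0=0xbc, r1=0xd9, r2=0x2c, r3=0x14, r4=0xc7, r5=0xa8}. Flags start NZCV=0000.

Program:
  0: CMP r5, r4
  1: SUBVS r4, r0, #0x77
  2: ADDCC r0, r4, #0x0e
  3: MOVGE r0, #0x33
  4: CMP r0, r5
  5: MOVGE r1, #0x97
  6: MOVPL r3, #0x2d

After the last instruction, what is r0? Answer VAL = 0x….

0: ✓ CMP  NZCV=1000
1: · SUBVS
2: ✓ ADDCC  r0←0xd5
3: · MOVGE
4: ✓ CMP  NZCV=0010
5: ✓ MOVGE  r1←0x97
6: ✓ MOVPL  r3←0x2d

VAL = 0xd5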